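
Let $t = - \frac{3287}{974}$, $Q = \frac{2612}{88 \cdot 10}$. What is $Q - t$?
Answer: $\frac{679581}{107140} \approx 6.3429$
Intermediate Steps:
$Q = \frac{653}{220}$ ($Q = \frac{2612}{880} = 2612 \cdot \frac{1}{880} = \frac{653}{220} \approx 2.9682$)
$t = - \frac{3287}{974}$ ($t = \left(-3287\right) \frac{1}{974} = - \frac{3287}{974} \approx -3.3747$)
$Q - t = \frac{653}{220} - - \frac{3287}{974} = \frac{653}{220} + \frac{3287}{974} = \frac{679581}{107140}$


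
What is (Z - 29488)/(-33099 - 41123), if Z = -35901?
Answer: 65389/74222 ≈ 0.88099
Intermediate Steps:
(Z - 29488)/(-33099 - 41123) = (-35901 - 29488)/(-33099 - 41123) = -65389/(-74222) = -65389*(-1/74222) = 65389/74222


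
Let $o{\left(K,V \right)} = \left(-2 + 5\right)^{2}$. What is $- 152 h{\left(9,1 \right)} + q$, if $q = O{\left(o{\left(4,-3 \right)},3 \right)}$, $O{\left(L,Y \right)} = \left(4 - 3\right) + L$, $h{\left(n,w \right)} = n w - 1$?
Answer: $-1206$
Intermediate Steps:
$h{\left(n,w \right)} = -1 + n w$
$o{\left(K,V \right)} = 9$ ($o{\left(K,V \right)} = 3^{2} = 9$)
$O{\left(L,Y \right)} = 1 + L$
$q = 10$ ($q = 1 + 9 = 10$)
$- 152 h{\left(9,1 \right)} + q = - 152 \left(-1 + 9 \cdot 1\right) + 10 = - 152 \left(-1 + 9\right) + 10 = \left(-152\right) 8 + 10 = -1216 + 10 = -1206$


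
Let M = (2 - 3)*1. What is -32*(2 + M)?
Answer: -32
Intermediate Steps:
M = -1 (M = -1*1 = -1)
-32*(2 + M) = -32*(2 - 1) = -32*1 = -32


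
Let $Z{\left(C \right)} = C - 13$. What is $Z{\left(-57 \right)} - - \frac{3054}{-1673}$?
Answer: $- \frac{120164}{1673} \approx -71.825$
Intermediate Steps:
$Z{\left(C \right)} = -13 + C$ ($Z{\left(C \right)} = C - 13 = -13 + C$)
$Z{\left(-57 \right)} - - \frac{3054}{-1673} = \left(-13 - 57\right) - - \frac{3054}{-1673} = -70 - \left(-3054\right) \left(- \frac{1}{1673}\right) = -70 - \frac{3054}{1673} = - \frac{120164}{1673}$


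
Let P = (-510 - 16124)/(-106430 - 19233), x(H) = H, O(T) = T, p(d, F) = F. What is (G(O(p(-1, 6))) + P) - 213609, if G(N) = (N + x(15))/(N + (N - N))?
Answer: -53684582625/251326 ≈ -2.1361e+5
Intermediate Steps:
G(N) = (15 + N)/N (G(N) = (N + 15)/(N + (N - N)) = (15 + N)/(N + 0) = (15 + N)/N)
P = 16634/125663 (P = -16634/(-125663) = -16634*(-1/125663) = 16634/125663 ≈ 0.13237)
(G(O(p(-1, 6))) + P) - 213609 = ((15 + 6)/6 + 16634/125663) - 213609 = ((⅙)*21 + 16634/125663) - 213609 = (7/2 + 16634/125663) - 213609 = 912909/251326 - 213609 = -53684582625/251326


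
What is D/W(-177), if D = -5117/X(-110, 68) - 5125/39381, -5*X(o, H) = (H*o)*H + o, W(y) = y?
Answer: 722981327/709241964750 ≈ 0.0010194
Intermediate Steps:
X(o, H) = -o/5 - o*H**2/5 (X(o, H) = -((H*o)*H + o)/5 = -(o*H**2 + o)/5 = -(o + o*H**2)/5 = -o/5 - o*H**2/5)
D = -722981327/4007016750 (D = -5117*1/(22*(1 + 68**2)) - 5125/39381 = -5117*1/(22*(1 + 4624)) - 5125*1/39381 = -5117/((-1/5*(-110)*4625)) - 5125/39381 = -5117/101750 - 5125/39381 = -722981327/4007016750 ≈ -0.18043)
D/W(-177) = -722981327/4007016750/(-177) = -722981327/4007016750*(-1/177) = 722981327/709241964750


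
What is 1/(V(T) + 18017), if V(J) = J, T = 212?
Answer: 1/18229 ≈ 5.4858e-5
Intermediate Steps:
1/(V(T) + 18017) = 1/(212 + 18017) = 1/18229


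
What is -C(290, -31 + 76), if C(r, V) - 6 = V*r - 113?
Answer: -12943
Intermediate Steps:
C(r, V) = -107 + V*r (C(r, V) = 6 + (V*r - 113) = 6 + (-113 + V*r) = -107 + V*r)
-C(290, -31 + 76) = -(-107 + (-31 + 76)*290) = -(-107 + 45*290) = -(-107 + 13050) = -1*12943 = -12943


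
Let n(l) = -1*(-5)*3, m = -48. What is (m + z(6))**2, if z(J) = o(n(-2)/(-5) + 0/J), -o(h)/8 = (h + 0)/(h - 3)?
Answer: 2704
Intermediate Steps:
n(l) = 15 (n(l) = 5*3 = 15)
o(h) = -8*h/(-3 + h) (o(h) = -8*(h + 0)/(h - 3) = -8*h/(-3 + h))
z(J) = -4 (z(J) = -8*(15/(-5) + 0/J)/(-3 + (15/(-5) + 0/J)) = -8*(15*(-1/5) + 0)/(-3 + (15*(-1/5) + 0)) = -8*(-3 + 0)/(-3 + (-3 + 0)) = -8*(-3)/(-3 - 3) = -8*(-3)/(-6) = -8*(-3)*(-1/6) = -4)
(m + z(6))**2 = (-48 - 4)**2 = (-52)**2 = 2704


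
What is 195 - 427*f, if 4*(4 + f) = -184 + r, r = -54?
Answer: 54619/2 ≈ 27310.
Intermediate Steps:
f = -127/2 (f = -4 + (-184 - 54)/4 = -4 + (¼)*(-238) = -4 - 119/2 = -127/2 ≈ -63.500)
195 - 427*f = 195 - 427*(-127/2) = 195 + 54229/2 = 54619/2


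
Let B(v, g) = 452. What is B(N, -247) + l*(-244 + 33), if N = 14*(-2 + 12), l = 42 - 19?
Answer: -4401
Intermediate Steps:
l = 23
N = 140 (N = 14*10 = 140)
B(N, -247) + l*(-244 + 33) = 452 + 23*(-244 + 33) = 452 + 23*(-211) = 452 - 4853 = -4401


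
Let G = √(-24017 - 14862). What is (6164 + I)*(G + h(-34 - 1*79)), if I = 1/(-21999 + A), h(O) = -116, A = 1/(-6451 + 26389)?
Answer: -313621008087656/438616061 + 2703629380066*I*√38879/438616061 ≈ -7.1502e+5 + 1.2154e+6*I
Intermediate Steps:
A = 1/19938 ≈ 5.0156e-5
G = I*√38879 (G = √(-38879) = I*√38879 ≈ 197.18*I)
I = -19938/438616061 (I = 1/(-21999 + 1/19938) = 1/(-438616061/19938) = -19938/438616061 ≈ -4.5457e-5)
(6164 + I)*(G + h(-34 - 1*79)) = (6164 - 19938/438616061)*(I*√38879 - 116) = 2703629380066*(-116 + I*√38879)/438616061 = -313621008087656/438616061 + 2703629380066*I*√38879/438616061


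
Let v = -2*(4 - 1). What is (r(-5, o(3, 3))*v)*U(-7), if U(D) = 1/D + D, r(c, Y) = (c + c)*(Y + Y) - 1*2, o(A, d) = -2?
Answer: 11400/7 ≈ 1628.6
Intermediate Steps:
r(c, Y) = -2 + 4*Y*c (r(c, Y) = (2*c)*(2*Y) - 2 = 4*Y*c - 2 = -2 + 4*Y*c)
v = -6 (v = -2*3 = -6)
U(D) = D + 1/D
(r(-5, o(3, 3))*v)*U(-7) = ((-2 + 4*(-2)*(-5))*(-6))*(-7 + 1/(-7)) = ((-2 + 40)*(-6))*(-7 - 1/7) = (38*(-6))*(-50/7) = -228*(-50/7) = 11400/7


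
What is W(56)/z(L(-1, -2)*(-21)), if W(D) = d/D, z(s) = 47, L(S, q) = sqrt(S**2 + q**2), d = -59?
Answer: -59/2632 ≈ -0.022416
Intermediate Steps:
W(D) = -59/D
W(56)/z(L(-1, -2)*(-21)) = -59/56/47 = -59*1/56*(1/47) = -59/56*1/47 = -59/2632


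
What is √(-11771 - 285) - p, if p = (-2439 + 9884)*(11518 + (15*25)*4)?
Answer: -96919010 + 2*I*√3014 ≈ -9.6919e+7 + 109.8*I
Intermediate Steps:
p = 96919010 (p = 7445*(11518 + 375*4) = 7445*(11518 + 1500) = 7445*13018 = 96919010)
√(-11771 - 285) - p = √(-11771 - 285) - 1*96919010 = √(-12056) - 96919010 = 2*I*√3014 - 96919010 = -96919010 + 2*I*√3014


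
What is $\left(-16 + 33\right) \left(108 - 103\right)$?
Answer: $85$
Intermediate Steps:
$\left(-16 + 33\right) \left(108 - 103\right) = 17 \cdot 5 = 85$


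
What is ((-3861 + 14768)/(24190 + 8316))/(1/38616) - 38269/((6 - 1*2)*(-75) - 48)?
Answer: 73908125945/5656044 ≈ 13067.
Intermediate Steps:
((-3861 + 14768)/(24190 + 8316))/(1/38616) - 38269/((6 - 1*2)*(-75) - 48) = (10907/32506)/(1/38616) - 38269/((6 - 2)*(-75) - 48) = (10907*(1/32506))*38616 - 38269/(4*(-75) - 48) = (10907/32506)*38616 - 38269/(-300 - 48) = 210592356/16253 - 38269/(-348) = 210592356/16253 - 38269*(-1/348) = 210592356/16253 + 38269/348 = 73908125945/5656044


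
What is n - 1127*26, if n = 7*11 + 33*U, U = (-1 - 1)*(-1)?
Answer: -29159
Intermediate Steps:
U = 2 (U = -2*(-1) = 2)
n = 143 (n = 7*11 + 33*2 = 77 + 66 = 143)
n - 1127*26 = 143 - 1127*26 = 143 - 1*29302 = 143 - 29302 = -29159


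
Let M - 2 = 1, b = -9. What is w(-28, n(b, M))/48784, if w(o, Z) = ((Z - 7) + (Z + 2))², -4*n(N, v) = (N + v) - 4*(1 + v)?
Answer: 9/12196 ≈ 0.00073795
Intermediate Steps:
M = 3 (M = 2 + 1 = 3)
n(N, v) = 1 - N/4 + 3*v/4 (n(N, v) = -((N + v) - 4*(1 + v))/4 = -((N + v) + (-4 - 4*v))/4 = -(-4 + N - 3*v)/4 = 1 - N/4 + 3*v/4)
w(o, Z) = (-5 + 2*Z)² (w(o, Z) = ((-7 + Z) + (2 + Z))² = (-5 + 2*Z)²)
w(-28, n(b, M))/48784 = (-5 + 2*(1 - ¼*(-9) + (¾)*3))²/48784 = (-5 + 2*(1 + 9/4 + 9/4))²*(1/48784) = (-5 + 2*(11/2))²*(1/48784) = (-5 + 11)²*(1/48784) = 6²*(1/48784) = 36*(1/48784) = 9/12196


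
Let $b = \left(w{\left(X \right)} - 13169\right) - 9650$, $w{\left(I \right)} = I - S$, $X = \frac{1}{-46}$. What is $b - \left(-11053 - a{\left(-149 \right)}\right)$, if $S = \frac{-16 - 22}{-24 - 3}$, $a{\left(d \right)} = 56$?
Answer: $- \frac{14545595}{1242} \approx -11711.0$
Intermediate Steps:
$S = \frac{38}{27}$ ($S = - \frac{38}{-27} = \left(-38\right) \left(- \frac{1}{27}\right) = \frac{38}{27} \approx 1.4074$)
$X = - \frac{1}{46} \approx -0.021739$
$w{\left(I \right)} = - \frac{38}{27} + I$ ($w{\left(I \right)} = I - \frac{38}{27} = - \frac{38}{27} + I$)
$b = - \frac{28342973}{1242}$ ($b = \left(\left(- \frac{38}{27} - \frac{1}{46}\right) - 13169\right) - 9650 = \left(- \frac{1775}{1242} - 13169\right) - 9650 = - \frac{16357673}{1242} - 9650 = - \frac{28342973}{1242} \approx -22820.0$)
$b - \left(-11053 - a{\left(-149 \right)}\right) = - \frac{28342973}{1242} - \left(-11053 - 56\right) = - \frac{28342973}{1242} - -11109 = - \frac{28342973}{1242} + 11109 = - \frac{14545595}{1242}$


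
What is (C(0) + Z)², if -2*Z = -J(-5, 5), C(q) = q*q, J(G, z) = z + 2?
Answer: 49/4 ≈ 12.250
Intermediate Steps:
J(G, z) = 2 + z
C(q) = q²
Z = 7/2 (Z = -(-1)*(2 + 5)/2 = -(-1)*7/2 = -½*(-7) = 7/2 ≈ 3.5000)
(C(0) + Z)² = (0² + 7/2)² = (0 + 7/2)² = (7/2)² = 49/4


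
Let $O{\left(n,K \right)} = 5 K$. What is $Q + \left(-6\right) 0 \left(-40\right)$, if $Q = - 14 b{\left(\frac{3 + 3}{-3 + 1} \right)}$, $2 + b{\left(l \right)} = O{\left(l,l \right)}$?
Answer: $238$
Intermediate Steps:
$b{\left(l \right)} = -2 + 5 l$
$Q = 238$ ($Q = - 14 \left(-2 + 5 \frac{3 + 3}{-3 + 1}\right) = - 14 \left(-2 + 5 \frac{6}{-2}\right) = - 14 \left(-2 + 5 \cdot 6 \left(- \frac{1}{2}\right)\right) = - 14 \left(-2 + 5 \left(-3\right)\right) = - 14 \left(-2 - 15\right) = \left(-14\right) \left(-17\right) = 238$)
$Q + \left(-6\right) 0 \left(-40\right) = 238 + \left(-6\right) 0 \left(-40\right) = 238 + 0 \left(-40\right) = 238 + 0 = 238$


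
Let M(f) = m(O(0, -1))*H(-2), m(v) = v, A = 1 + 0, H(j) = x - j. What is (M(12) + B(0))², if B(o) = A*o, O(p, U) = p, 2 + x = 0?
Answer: 0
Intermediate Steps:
x = -2 (x = -2 + 0 = -2)
H(j) = -2 - j
A = 1
B(o) = o (B(o) = 1*o = o)
M(f) = 0 (M(f) = 0*(-2 - 1*(-2)) = 0*(-2 + 2) = 0*0 = 0)
(M(12) + B(0))² = (0 + 0)² = 0² = 0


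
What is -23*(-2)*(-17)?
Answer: -782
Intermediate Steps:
-23*(-2)*(-17) = 46*(-17) = -782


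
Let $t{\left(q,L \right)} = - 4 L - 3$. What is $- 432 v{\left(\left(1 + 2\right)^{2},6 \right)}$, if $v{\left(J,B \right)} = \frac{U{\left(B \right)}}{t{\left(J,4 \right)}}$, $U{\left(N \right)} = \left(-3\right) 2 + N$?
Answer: $0$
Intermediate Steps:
$t{\left(q,L \right)} = -3 - 4 L$
$U{\left(N \right)} = -6 + N$
$v{\left(J,B \right)} = \frac{6}{19} - \frac{B}{19}$ ($v{\left(J,B \right)} = \frac{-6 + B}{-3 - 16} = \frac{-6 + B}{-19} = \left(-6 + B\right) \left(- \frac{1}{19}\right) = \frac{6}{19} - \frac{B}{19}$)
$- 432 v{\left(\left(1 + 2\right)^{2},6 \right)} = - 432 \left(\frac{6}{19} - \frac{6}{19}\right) = \left(-432\right) 0 = 0$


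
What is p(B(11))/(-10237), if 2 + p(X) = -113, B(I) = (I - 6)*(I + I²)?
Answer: 115/10237 ≈ 0.011234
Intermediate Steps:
B(I) = (-6 + I)*(I + I²)
p(X) = -115 (p(X) = -2 - 113 = -115)
p(B(11))/(-10237) = -115/(-10237) = -115*(-1/10237) = 115/10237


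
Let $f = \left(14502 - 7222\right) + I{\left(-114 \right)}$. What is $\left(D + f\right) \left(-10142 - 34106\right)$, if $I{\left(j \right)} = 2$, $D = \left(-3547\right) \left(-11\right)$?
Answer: $-2048638152$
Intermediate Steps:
$D = 39017$
$f = 7282$ ($f = \left(14502 - 7222\right) + 2 = 7280 + 2 = 7282$)
$\left(D + f\right) \left(-10142 - 34106\right) = \left(39017 + 7282\right) \left(-10142 - 34106\right) = 46299 \left(-44248\right) = -2048638152$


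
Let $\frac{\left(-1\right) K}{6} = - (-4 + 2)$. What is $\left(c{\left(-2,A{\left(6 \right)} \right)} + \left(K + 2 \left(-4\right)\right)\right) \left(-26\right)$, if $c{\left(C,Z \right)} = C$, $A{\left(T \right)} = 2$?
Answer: $572$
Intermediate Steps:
$K = -12$ ($K = - 6 \left(- (-4 + 2)\right) = - 6 \left(\left(-1\right) \left(-2\right)\right) = \left(-6\right) 2 = -12$)
$\left(c{\left(-2,A{\left(6 \right)} \right)} + \left(K + 2 \left(-4\right)\right)\right) \left(-26\right) = \left(-2 + \left(-12 + 2 \left(-4\right)\right)\right) \left(-26\right) = \left(-2 - 20\right) \left(-26\right) = \left(-22\right) \left(-26\right) = 572$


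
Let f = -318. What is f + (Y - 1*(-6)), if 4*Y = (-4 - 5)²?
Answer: -1167/4 ≈ -291.75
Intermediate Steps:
Y = 81/4 (Y = (-4 - 5)²/4 = (¼)*(-9)² = (¼)*81 = 81/4 ≈ 20.250)
f + (Y - 1*(-6)) = -318 + (81/4 - 1*(-6)) = -318 + (81/4 + 6) = -318 + 105/4 = -1167/4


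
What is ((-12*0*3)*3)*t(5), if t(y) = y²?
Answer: 0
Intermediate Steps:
((-12*0*3)*3)*t(5) = ((-12*0*3)*3)*5² = ((-2*0*3)*3)*25 = ((0*3)*3)*25 = (0*3)*25 = 0*25 = 0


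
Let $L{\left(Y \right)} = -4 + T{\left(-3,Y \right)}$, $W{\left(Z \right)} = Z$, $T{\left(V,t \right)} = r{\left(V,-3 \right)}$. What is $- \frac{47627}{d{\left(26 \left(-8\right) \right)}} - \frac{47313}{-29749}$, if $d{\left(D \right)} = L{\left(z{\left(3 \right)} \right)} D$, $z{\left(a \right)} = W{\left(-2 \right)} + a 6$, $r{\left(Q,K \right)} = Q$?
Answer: $- \frac{1347967895}{43314544} \approx -31.12$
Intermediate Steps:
$T{\left(V,t \right)} = V$
$z{\left(a \right)} = -2 + 6 a$ ($z{\left(a \right)} = -2 + a 6 = -2 + 6 a$)
$L{\left(Y \right)} = -7$ ($L{\left(Y \right)} = -4 - 3 = -7$)
$d{\left(D \right)} = - 7 D$
$- \frac{47627}{d{\left(26 \left(-8\right) \right)}} - \frac{47313}{-29749} = - \frac{47627}{\left(-7\right) 26 \left(-8\right)} - \frac{47313}{-29749} = - \frac{47627}{\left(-7\right) \left(-208\right)} - - \frac{47313}{29749} = - \frac{47627}{1456} + \frac{47313}{29749} = - \frac{1347967895}{43314544}$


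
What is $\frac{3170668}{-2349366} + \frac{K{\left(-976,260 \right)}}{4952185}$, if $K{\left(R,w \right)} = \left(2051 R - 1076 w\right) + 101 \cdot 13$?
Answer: $- \frac{619376849947}{342191031315} \approx -1.81$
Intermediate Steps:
$K{\left(R,w \right)} = 1313 - 1076 w + 2051 R$ ($K{\left(R,w \right)} = \left(- 1076 w + 2051 R\right) + 1313 = 1313 - 1076 w + 2051 R$)
$\frac{3170668}{-2349366} + \frac{K{\left(-976,260 \right)}}{4952185} = \frac{3170668}{-2349366} + \frac{1313 - 279760 + 2051 \left(-976\right)}{4952185} = 3170668 \left(- \frac{1}{2349366}\right) + \left(1313 - 279760 - 2001776\right) \frac{1}{4952185} = - \frac{1585334}{1174683} - \frac{2280223}{4952185} = - \frac{619376849947}{342191031315}$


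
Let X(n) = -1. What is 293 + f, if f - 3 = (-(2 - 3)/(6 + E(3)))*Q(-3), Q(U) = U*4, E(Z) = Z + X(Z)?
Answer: 589/2 ≈ 294.50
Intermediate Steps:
E(Z) = -1 + Z (E(Z) = Z - 1 = -1 + Z)
Q(U) = 4*U
f = 3/2 (f = 3 + (-(2 - 3)/(6 + (-1 + 3)))*(4*(-3)) = 3 - (-1)/(6 + 2)*(-12) = 3 - (-1)/8*(-12) = 3 - 1*(-⅛)*(-12) = 3 + (⅛)*(-12) = 3 - 3/2 = 3/2 ≈ 1.5000)
293 + f = 293 + 3/2 = 589/2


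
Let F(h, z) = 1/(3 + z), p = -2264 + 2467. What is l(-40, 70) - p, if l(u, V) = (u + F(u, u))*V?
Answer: -111181/37 ≈ -3004.9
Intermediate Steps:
p = 203
l(u, V) = V*(u + 1/(3 + u)) (l(u, V) = (u + 1/(3 + u))*V = V*(u + 1/(3 + u)))
l(-40, 70) - p = 70*(1 - 40*(3 - 40))/(3 - 40) - 1*203 = 70*(1 - 40*(-37))/(-37) - 203 = 70*(-1/37)*(1 + 1480) - 203 = 70*(-1/37)*1481 - 203 = -103670/37 - 203 = -111181/37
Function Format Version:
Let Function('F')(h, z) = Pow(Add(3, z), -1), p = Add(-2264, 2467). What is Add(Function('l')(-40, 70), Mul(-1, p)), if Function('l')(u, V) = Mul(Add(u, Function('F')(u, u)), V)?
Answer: Rational(-111181, 37) ≈ -3004.9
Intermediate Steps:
p = 203
Function('l')(u, V) = Mul(V, Add(u, Pow(Add(3, u), -1))) (Function('l')(u, V) = Mul(Add(u, Pow(Add(3, u), -1)), V) = Mul(V, Add(u, Pow(Add(3, u), -1))))
Add(Function('l')(-40, 70), Mul(-1, p)) = Add(Mul(70, Pow(Add(3, -40), -1), Add(1, Mul(-40, Add(3, -40)))), Mul(-1, 203)) = Add(Mul(70, Pow(-37, -1), Add(1, Mul(-40, -37))), -203) = Add(Mul(70, Rational(-1, 37), Add(1, 1480)), -203) = Add(Mul(70, Rational(-1, 37), 1481), -203) = Add(Rational(-103670, 37), -203) = Rational(-111181, 37)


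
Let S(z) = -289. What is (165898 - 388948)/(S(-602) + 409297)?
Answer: -37175/68168 ≈ -0.54534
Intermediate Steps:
(165898 - 388948)/(S(-602) + 409297) = (165898 - 388948)/(-289 + 409297) = -223050/409008 = -223050*1/409008 = -37175/68168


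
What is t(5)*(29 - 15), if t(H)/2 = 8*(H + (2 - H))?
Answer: 448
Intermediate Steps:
t(H) = 32 (t(H) = 2*(8*(H + (2 - H))) = 2*(8*2) = 2*16 = 32)
t(5)*(29 - 15) = 32*(29 - 15) = 32*14 = 448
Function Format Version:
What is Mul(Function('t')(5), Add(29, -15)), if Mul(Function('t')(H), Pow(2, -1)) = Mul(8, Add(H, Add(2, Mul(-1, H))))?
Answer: 448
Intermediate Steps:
Function('t')(H) = 32 (Function('t')(H) = Mul(2, Mul(8, Add(H, Add(2, Mul(-1, H))))) = Mul(2, Mul(8, 2)) = Mul(2, 16) = 32)
Mul(Function('t')(5), Add(29, -15)) = Mul(32, Add(29, -15)) = Mul(32, 14) = 448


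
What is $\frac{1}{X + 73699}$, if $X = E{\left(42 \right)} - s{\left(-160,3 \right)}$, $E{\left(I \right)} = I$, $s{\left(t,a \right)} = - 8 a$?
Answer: $\frac{1}{73765} \approx 1.3557 \cdot 10^{-5}$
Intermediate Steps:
$X = 66$ ($X = 42 - \left(-8\right) 3 = 42 - -24 = 42 + 24 = 66$)
$\frac{1}{X + 73699} = \frac{1}{66 + 73699} = \frac{1}{73765}$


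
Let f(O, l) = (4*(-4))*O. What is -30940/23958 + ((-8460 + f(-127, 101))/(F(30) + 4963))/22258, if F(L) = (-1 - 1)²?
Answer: -855185184716/662172083397 ≈ -1.2915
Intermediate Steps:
F(L) = 4 (F(L) = (-2)² = 4)
f(O, l) = -16*O
-30940/23958 + ((-8460 + f(-127, 101))/(F(30) + 4963))/22258 = -30940/23958 + ((-8460 - 16*(-127))/(4 + 4963))/22258 = -30940*1/23958 + ((-8460 + 2032)/4967)*(1/22258) = -15470/11979 - 6428*1/4967*(1/22258) = -15470/11979 - 6428/4967*1/22258 = -15470/11979 - 3214/55277743 = -855185184716/662172083397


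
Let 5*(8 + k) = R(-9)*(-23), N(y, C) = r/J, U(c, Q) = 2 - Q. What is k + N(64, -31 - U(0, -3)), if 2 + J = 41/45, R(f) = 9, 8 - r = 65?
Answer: 722/245 ≈ 2.9469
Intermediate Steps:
r = -57 (r = 8 - 1*65 = 8 - 65 = -57)
J = -49/45 (J = -2 + 41/45 = -49/45 ≈ -1.0889)
N(y, C) = 2565/49 (N(y, C) = -57/(-49/45) = -57*(-45/49) = 2565/49)
k = -247/5 (k = -8 + (9*(-23))/5 = -8 + (⅕)*(-207) = -8 - 207/5 = -247/5 ≈ -49.400)
k + N(64, -31 - U(0, -3)) = -247/5 + 2565/49 = 722/245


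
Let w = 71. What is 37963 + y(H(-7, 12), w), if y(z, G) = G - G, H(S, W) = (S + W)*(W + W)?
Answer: 37963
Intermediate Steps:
H(S, W) = 2*W*(S + W) (H(S, W) = (S + W)*(2*W) = 2*W*(S + W))
y(z, G) = 0
37963 + y(H(-7, 12), w) = 37963 + 0 = 37963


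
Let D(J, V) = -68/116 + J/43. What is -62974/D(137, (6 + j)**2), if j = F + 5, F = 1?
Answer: -39264289/1621 ≈ -24222.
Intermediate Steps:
j = 6 (j = 1 + 5 = 6)
D(J, V) = -17/29 + J/43 (D(J, V) = -68*1/116 + J*(1/43) = -17/29 + J/43)
-62974/D(137, (6 + j)**2) = -62974/(-17/29 + (1/43)*137) = -62974/(-17/29 + 137/43) = -62974/3242/1247 = -62974*1247/3242 = -39264289/1621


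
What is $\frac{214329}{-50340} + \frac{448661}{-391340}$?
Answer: $- \frac{88717588}{16416713} \approx -5.4041$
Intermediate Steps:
$\frac{214329}{-50340} + \frac{448661}{-391340} = 214329 \left(- \frac{1}{50340}\right) + 448661 \left(- \frac{1}{391340}\right) = - \frac{71443}{16780} - \frac{448661}{391340} = - \frac{88717588}{16416713}$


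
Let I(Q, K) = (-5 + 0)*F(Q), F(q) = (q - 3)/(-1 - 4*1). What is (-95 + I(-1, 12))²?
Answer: 9801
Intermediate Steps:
F(q) = ⅗ - q/5 (F(q) = (-3 + q)/(-1 - 4) = (-3 + q)/(-5) = (-3 + q)*(-⅕) = ⅗ - q/5)
I(Q, K) = -3 + Q (I(Q, K) = (-5 + 0)*(⅗ - Q/5) = -5*(⅗ - Q/5) = -3 + Q)
(-95 + I(-1, 12))² = (-95 + (-3 - 1))² = (-95 - 4)² = (-99)² = 9801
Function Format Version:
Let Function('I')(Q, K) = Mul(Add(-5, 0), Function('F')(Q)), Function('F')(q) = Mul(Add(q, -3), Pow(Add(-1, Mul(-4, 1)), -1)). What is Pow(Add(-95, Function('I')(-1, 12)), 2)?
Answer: 9801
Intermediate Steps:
Function('F')(q) = Add(Rational(3, 5), Mul(Rational(-1, 5), q)) (Function('F')(q) = Mul(Add(-3, q), Pow(Add(-1, -4), -1)) = Mul(Add(-3, q), Pow(-5, -1)) = Mul(Add(-3, q), Rational(-1, 5)) = Add(Rational(3, 5), Mul(Rational(-1, 5), q)))
Function('I')(Q, K) = Add(-3, Q) (Function('I')(Q, K) = Mul(Add(-5, 0), Add(Rational(3, 5), Mul(Rational(-1, 5), Q))) = Mul(-5, Add(Rational(3, 5), Mul(Rational(-1, 5), Q))) = Add(-3, Q))
Pow(Add(-95, Function('I')(-1, 12)), 2) = Pow(Add(-95, Add(-3, -1)), 2) = Pow(Add(-95, -4), 2) = Pow(-99, 2) = 9801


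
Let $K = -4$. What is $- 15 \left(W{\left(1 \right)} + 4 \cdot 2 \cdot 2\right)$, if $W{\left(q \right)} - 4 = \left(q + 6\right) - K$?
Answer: $-465$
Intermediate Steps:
$W{\left(q \right)} = 14 + q$ ($W{\left(q \right)} = 4 + \left(\left(q + 6\right) - -4\right) = 4 + \left(\left(6 + q\right) + 4\right) = 4 + \left(10 + q\right) = 14 + q$)
$- 15 \left(W{\left(1 \right)} + 4 \cdot 2 \cdot 2\right) = - 15 \left(\left(14 + 1\right) + 4 \cdot 2 \cdot 2\right) = - 15 \left(15 + 8 \cdot 2\right) = - 15 \left(15 + 16\right) = \left(-15\right) 31 = -465$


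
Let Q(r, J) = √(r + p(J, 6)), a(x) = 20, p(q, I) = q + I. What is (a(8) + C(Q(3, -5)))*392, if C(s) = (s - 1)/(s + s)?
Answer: 7938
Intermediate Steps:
p(q, I) = I + q
Q(r, J) = √(6 + J + r) (Q(r, J) = √(r + (6 + J)) = √(6 + J + r))
C(s) = (-1 + s)/(2*s) (C(s) = (-1 + s)/((2*s)) = (-1 + s)*(1/(2*s)) = (-1 + s)/(2*s))
(a(8) + C(Q(3, -5)))*392 = (20 + (-1 + √(6 - 5 + 3))/(2*(√(6 - 5 + 3))))*392 = (20 + (-1 + √4)/(2*(√4)))*392 = (20 + (½)*(-1 + 2)/2)*392 = (20 + (½)*(½)*1)*392 = (20 + ¼)*392 = (81/4)*392 = 7938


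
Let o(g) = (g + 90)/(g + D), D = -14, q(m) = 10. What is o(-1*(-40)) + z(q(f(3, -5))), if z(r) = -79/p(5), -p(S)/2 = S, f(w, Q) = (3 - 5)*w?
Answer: 129/10 ≈ 12.900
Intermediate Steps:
f(w, Q) = -2*w
p(S) = -2*S
z(r) = 79/10 (z(r) = -79/((-2*5)) = -79/(-10) = -79*(-⅒) = 79/10)
o(g) = (90 + g)/(-14 + g) (o(g) = (g + 90)/(g - 14) = (90 + g)/(-14 + g))
o(-1*(-40)) + z(q(f(3, -5))) = (90 - 1*(-40))/(-14 - 1*(-40)) + 79/10 = (90 + 40)/(-14 + 40) + 79/10 = 130/26 + 79/10 = (1/26)*130 + 79/10 = 5 + 79/10 = 129/10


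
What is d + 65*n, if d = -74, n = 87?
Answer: 5581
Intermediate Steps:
d + 65*n = -74 + 65*87 = -74 + 5655 = 5581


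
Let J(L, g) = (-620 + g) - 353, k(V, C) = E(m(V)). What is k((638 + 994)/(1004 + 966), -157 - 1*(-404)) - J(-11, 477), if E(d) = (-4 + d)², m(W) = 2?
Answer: 500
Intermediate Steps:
k(V, C) = 4 (k(V, C) = (-4 + 2)² = (-2)² = 4)
J(L, g) = -973 + g
k((638 + 994)/(1004 + 966), -157 - 1*(-404)) - J(-11, 477) = 4 - (-973 + 477) = 4 - 1*(-496) = 4 + 496 = 500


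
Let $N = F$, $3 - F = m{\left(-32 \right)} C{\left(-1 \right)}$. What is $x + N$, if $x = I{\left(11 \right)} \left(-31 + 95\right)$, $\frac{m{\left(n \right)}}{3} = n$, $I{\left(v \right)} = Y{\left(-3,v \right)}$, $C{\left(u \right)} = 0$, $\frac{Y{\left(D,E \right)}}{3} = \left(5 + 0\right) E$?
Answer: $10563$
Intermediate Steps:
$Y{\left(D,E \right)} = 15 E$ ($Y{\left(D,E \right)} = 3 \left(5 + 0\right) E = 3 \cdot 5 E = 15 E$)
$I{\left(v \right)} = 15 v$
$m{\left(n \right)} = 3 n$
$x = 10560$ ($x = 15 \cdot 11 \left(-31 + 95\right) = 165 \cdot 64 = 10560$)
$F = 3$ ($F = 3 - 3 \left(-32\right) 0 = 3 - \left(-96\right) 0 = 3 - 0 = 3 + 0 = 3$)
$N = 3$
$x + N = 10560 + 3 = 10563$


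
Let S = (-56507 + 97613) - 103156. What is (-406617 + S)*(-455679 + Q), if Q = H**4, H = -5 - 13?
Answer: 164362922901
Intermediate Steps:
H = -18
S = -62050 (S = 41106 - 103156 = -62050)
Q = 104976 (Q = (-18)**4 = 104976)
(-406617 + S)*(-455679 + Q) = (-406617 - 62050)*(-455679 + 104976) = -468667*(-350703) = 164362922901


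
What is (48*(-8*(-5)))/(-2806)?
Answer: -960/1403 ≈ -0.68425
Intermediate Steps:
(48*(-8*(-5)))/(-2806) = (48*40)*(-1/2806) = 1920*(-1/2806) = -960/1403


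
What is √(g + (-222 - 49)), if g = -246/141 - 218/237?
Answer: I*√33955559511/11139 ≈ 16.543*I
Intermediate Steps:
g = -29680/11139 (g = -246*1/141 - 218*1/237 = -82/47 - 218/237 = -29680/11139 ≈ -2.6645)
√(g + (-222 - 49)) = √(-29680/11139 + (-222 - 49)) = √(-29680/11139 - 271) = √(-3048349/11139) = I*√33955559511/11139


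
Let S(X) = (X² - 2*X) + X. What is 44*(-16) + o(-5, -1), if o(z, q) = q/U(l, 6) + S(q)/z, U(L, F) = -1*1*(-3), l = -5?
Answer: -10571/15 ≈ -704.73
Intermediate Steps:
U(L, F) = 3 (U(L, F) = -1*(-3) = 3)
S(X) = X² - X
o(z, q) = q/3 + q*(-1 + q)/z (o(z, q) = q/3 + (q*(-1 + q))/z = q*(⅓) + q*(-1 + q)/z = q/3 + q*(-1 + q)/z)
44*(-16) + o(-5, -1) = 44*(-16) + (⅓)*(-1)*(-3 - 5 + 3*(-1))/(-5) = -704 + (⅓)*(-1)*(-⅕)*(-3 - 5 - 3) = -704 + (⅓)*(-1)*(-⅕)*(-11) = -704 - 11/15 = -10571/15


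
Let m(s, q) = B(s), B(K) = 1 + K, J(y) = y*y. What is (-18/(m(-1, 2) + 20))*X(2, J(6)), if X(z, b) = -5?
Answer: 9/2 ≈ 4.5000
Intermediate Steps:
J(y) = y²
m(s, q) = 1 + s
(-18/(m(-1, 2) + 20))*X(2, J(6)) = (-18/((1 - 1) + 20))*(-5) = (-18/(0 + 20))*(-5) = (-18/20)*(-5) = ((1/20)*(-18))*(-5) = -9/10*(-5) = 9/2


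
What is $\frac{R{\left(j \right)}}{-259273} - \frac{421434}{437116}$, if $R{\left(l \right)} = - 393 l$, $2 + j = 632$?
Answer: $- \frac{74350503}{8095169762} \approx -0.0091846$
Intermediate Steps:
$j = 630$ ($j = -2 + 632 = 630$)
$\frac{R{\left(j \right)}}{-259273} - \frac{421434}{437116} = \frac{\left(-393\right) 630}{-259273} - \frac{421434}{437116} = \left(-247590\right) \left(- \frac{1}{259273}\right) - \frac{210717}{218558} = \frac{35370}{37039} - \frac{210717}{218558} = - \frac{74350503}{8095169762}$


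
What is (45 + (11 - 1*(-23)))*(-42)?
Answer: -3318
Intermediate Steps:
(45 + (11 - 1*(-23)))*(-42) = (45 + (11 + 23))*(-42) = (45 + 34)*(-42) = 79*(-42) = -3318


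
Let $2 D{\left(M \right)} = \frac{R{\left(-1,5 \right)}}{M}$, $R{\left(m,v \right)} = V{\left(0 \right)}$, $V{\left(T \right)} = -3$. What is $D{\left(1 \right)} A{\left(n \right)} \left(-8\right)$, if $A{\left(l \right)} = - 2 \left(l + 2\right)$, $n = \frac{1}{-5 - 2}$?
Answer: $- \frac{312}{7} \approx -44.571$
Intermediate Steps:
$R{\left(m,v \right)} = -3$
$D{\left(M \right)} = - \frac{3}{2 M}$ ($D{\left(M \right)} = \frac{\left(-3\right) \frac{1}{M}}{2} = - \frac{3}{2 M}$)
$n = - \frac{1}{7}$ ($n = \frac{1}{-7} = - \frac{1}{7} \approx -0.14286$)
$A{\left(l \right)} = -4 - 2 l$ ($A{\left(l \right)} = - 2 \left(2 + l\right) = -4 - 2 l$)
$D{\left(1 \right)} A{\left(n \right)} \left(-8\right) = - \frac{3}{2 \cdot 1} \left(-4 - - \frac{2}{7}\right) \left(-8\right) = \left(- \frac{3}{2}\right) 1 \left(-4 + \frac{2}{7}\right) \left(-8\right) = \left(- \frac{3}{2}\right) \left(- \frac{26}{7}\right) \left(-8\right) = \frac{39}{7} \left(-8\right) = - \frac{312}{7}$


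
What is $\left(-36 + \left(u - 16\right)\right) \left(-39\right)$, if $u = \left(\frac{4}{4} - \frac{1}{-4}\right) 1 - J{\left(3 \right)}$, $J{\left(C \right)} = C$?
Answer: $\frac{8385}{4} \approx 2096.3$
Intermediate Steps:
$u = - \frac{7}{4}$ ($u = \left(\frac{4}{4} - \frac{1}{-4}\right) 1 - 3 = \left(4 \cdot \frac{1}{4} - - \frac{1}{4}\right) 1 - 3 = \left(1 + \frac{1}{4}\right) 1 - 3 = \frac{5}{4} \cdot 1 - 3 = \frac{5}{4} - 3 = - \frac{7}{4} \approx -1.75$)
$\left(-36 + \left(u - 16\right)\right) \left(-39\right) = \left(-36 - \frac{71}{4}\right) \left(-39\right) = \left(- \frac{215}{4}\right) \left(-39\right) = \frac{8385}{4}$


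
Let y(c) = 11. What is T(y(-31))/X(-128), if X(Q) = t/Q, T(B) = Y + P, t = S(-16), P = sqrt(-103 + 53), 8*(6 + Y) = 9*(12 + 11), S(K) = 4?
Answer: -636 - 160*I*sqrt(2) ≈ -636.0 - 226.27*I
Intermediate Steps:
Y = 159/8 (Y = -6 + (9*(12 + 11))/8 = -6 + (9*23)/8 = -6 + (1/8)*207 = -6 + 207/8 = 159/8 ≈ 19.875)
P = 5*I*sqrt(2) (P = sqrt(-50) = 5*I*sqrt(2) ≈ 7.0711*I)
t = 4
T(B) = 159/8 + 5*I*sqrt(2)
X(Q) = 4/Q
T(y(-31))/X(-128) = (159/8 + 5*I*sqrt(2))/((4/(-128))) = (159/8 + 5*I*sqrt(2))/((4*(-1/128))) = (159/8 + 5*I*sqrt(2))/(-1/32) = (159/8 + 5*I*sqrt(2))*(-32) = -636 - 160*I*sqrt(2)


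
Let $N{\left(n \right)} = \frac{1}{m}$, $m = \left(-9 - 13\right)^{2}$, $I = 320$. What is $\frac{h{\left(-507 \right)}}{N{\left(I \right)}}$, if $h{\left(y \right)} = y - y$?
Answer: $0$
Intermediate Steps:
$m = 484$ ($m = \left(-22\right)^{2} = 484$)
$N{\left(n \right)} = \frac{1}{484}$
$h{\left(y \right)} = 0$
$\frac{h{\left(-507 \right)}}{N{\left(I \right)}} = 0 \frac{1}{\frac{1}{484}} = 0 \cdot 484 = 0$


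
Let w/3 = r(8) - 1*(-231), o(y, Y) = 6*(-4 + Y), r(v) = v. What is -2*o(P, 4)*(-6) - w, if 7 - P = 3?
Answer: -717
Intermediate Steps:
P = 4 (P = 7 - 1*3 = 7 - 3 = 4)
o(y, Y) = -24 + 6*Y
w = 717 (w = 3*(8 - 1*(-231)) = 3*(8 + 231) = 3*239 = 717)
-2*o(P, 4)*(-6) - w = -2*(-24 + 6*4)*(-6) - 1*717 = -2*(-24 + 24)*(-6) - 717 = -2*0*(-6) - 717 = 0*(-6) - 717 = 0 - 717 = -717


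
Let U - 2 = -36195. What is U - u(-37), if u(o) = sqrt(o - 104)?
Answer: -36193 - I*sqrt(141) ≈ -36193.0 - 11.874*I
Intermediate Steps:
U = -36193 (U = 2 - 36195 = -36193)
u(o) = sqrt(-104 + o)
U - u(-37) = -36193 - sqrt(-104 - 37) = -36193 - sqrt(-141) = -36193 - I*sqrt(141)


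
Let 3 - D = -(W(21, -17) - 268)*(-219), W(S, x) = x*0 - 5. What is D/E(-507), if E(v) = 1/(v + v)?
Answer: -60627060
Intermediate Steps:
W(S, x) = -5 (W(S, x) = 0 - 5 = -5)
E(v) = 1/(2*v)
D = 59790 (D = 3 - (-1)*(-5 - 268)*(-219) = 3 - (-1)*(-273*(-219)) = 3 - (-1)*59787 = 3 - 1*(-59787) = 3 + 59787 = 59790)
D/E(-507) = 59790/(((1/2)/(-507))) = 59790/(((1/2)*(-1/507))) = 59790/(-1/1014) = 59790*(-1014) = -60627060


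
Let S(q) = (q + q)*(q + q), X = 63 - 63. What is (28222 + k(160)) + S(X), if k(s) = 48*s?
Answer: 35902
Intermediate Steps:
X = 0
S(q) = 4*q² (S(q) = (2*q)*(2*q) = 4*q²)
(28222 + k(160)) + S(X) = (28222 + 48*160) + 4*0² = (28222 + 7680) + 4*0 = 35902 + 0 = 35902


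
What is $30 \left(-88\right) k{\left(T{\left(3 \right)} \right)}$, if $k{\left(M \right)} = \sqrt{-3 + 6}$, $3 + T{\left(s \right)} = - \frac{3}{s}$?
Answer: $- 2640 \sqrt{3} \approx -4572.6$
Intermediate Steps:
$T{\left(s \right)} = -3 - \frac{3}{s}$
$k{\left(M \right)} = \sqrt{3}$
$30 \left(-88\right) k{\left(T{\left(3 \right)} \right)} = 30 \left(-88\right) \sqrt{3} = - 2640 \sqrt{3}$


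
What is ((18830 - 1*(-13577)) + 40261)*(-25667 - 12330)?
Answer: -2761165996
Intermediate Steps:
((18830 - 1*(-13577)) + 40261)*(-25667 - 12330) = ((18830 + 13577) + 40261)*(-37997) = (32407 + 40261)*(-37997) = 72668*(-37997) = -2761165996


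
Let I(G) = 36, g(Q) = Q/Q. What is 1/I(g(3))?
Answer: 1/36 ≈ 0.027778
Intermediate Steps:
g(Q) = 1
1/I(g(3)) = 1/36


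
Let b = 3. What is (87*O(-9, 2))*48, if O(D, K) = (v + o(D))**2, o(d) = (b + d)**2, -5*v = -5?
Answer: 5716944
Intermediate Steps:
v = 1 (v = -1/5*(-5) = 1)
o(d) = (3 + d)**2
O(D, K) = (1 + (3 + D)**2)**2
(87*O(-9, 2))*48 = (87*(1 + (3 - 9)**2)**2)*48 = (87*(1 + (-6)**2)**2)*48 = (87*(1 + 36)**2)*48 = (87*37**2)*48 = (87*1369)*48 = 119103*48 = 5716944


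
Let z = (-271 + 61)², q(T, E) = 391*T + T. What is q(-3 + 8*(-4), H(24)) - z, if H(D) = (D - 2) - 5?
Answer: -57820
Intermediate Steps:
H(D) = -7 + D (H(D) = (-2 + D) - 5 = -7 + D)
q(T, E) = 392*T
z = 44100 (z = (-210)² = 44100)
q(-3 + 8*(-4), H(24)) - z = 392*(-3 + 8*(-4)) - 1*44100 = 392*(-3 - 32) - 44100 = 392*(-35) - 44100 = -13720 - 44100 = -57820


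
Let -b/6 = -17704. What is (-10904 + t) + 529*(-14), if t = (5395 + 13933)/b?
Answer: -121558882/6639 ≈ -18310.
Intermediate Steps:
b = 106224 (b = -6*(-17704) = 106224)
t = 1208/6639 (t = (5395 + 13933)/106224 = 19328*(1/106224) = 1208/6639 ≈ 0.18196)
(-10904 + t) + 529*(-14) = (-10904 + 1208/6639) + 529*(-14) = -72390448/6639 - 7406 = -121558882/6639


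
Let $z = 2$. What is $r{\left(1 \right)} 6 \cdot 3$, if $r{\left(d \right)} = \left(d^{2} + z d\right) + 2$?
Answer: $90$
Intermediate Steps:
$r{\left(d \right)} = 2 + d^{2} + 2 d$ ($r{\left(d \right)} = \left(d^{2} + 2 d\right) + 2 = 2 + d^{2} + 2 d$)
$r{\left(1 \right)} 6 \cdot 3 = \left(2 + 1^{2} + 2 \cdot 1\right) 6 \cdot 3 = \left(2 + 1 + 2\right) 6 \cdot 3 = 5 \cdot 6 \cdot 3 = 30 \cdot 3 = 90$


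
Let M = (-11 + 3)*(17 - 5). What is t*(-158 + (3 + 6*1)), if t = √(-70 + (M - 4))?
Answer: -149*I*√170 ≈ -1942.7*I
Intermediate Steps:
M = -96 (M = -8*12 = -96)
t = I*√170 (t = √(-70 + (-96 - 4)) = √(-70 - 100) = √(-170) = I*√170 ≈ 13.038*I)
t*(-158 + (3 + 6*1)) = (I*√170)*(-158 + (3 + 6*1)) = (I*√170)*(-158 + (3 + 6)) = (I*√170)*(-158 + 9) = (I*√170)*(-149) = -149*I*√170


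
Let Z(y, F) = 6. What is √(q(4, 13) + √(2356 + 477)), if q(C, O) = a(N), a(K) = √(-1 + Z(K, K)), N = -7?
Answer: √(√5 + √2833) ≈ 7.4473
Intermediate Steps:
a(K) = √5 (a(K) = √(-1 + 6) = √5)
q(C, O) = √5
√(q(4, 13) + √(2356 + 477)) = √(√5 + √(2356 + 477)) = √(√5 + √2833)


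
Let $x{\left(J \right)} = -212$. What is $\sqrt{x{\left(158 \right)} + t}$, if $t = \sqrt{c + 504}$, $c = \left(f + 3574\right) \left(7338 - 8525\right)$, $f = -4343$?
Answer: $\sqrt{-212 + \sqrt{913307}} \approx 27.27$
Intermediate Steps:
$c = 912803$ ($c = \left(-4343 + 3574\right) \left(7338 - 8525\right) = \left(-769\right) \left(-1187\right) = 912803$)
$t = \sqrt{913307}$ ($t = \sqrt{912803 + 504} = \sqrt{913307} \approx 955.67$)
$\sqrt{x{\left(158 \right)} + t} = \sqrt{-212 + \sqrt{913307}}$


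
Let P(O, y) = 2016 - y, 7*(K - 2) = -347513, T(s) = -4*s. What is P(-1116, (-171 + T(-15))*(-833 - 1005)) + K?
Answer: -1761513/7 ≈ -2.5164e+5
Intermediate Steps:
K = -347499/7 (K = 2 + (⅐)*(-347513) = 2 - 347513/7 = -347499/7 ≈ -49643.)
P(-1116, (-171 + T(-15))*(-833 - 1005)) + K = (2016 - (-171 - 4*(-15))*(-833 - 1005)) - 347499/7 = (2016 - (-171 + 60)*(-1838)) - 347499/7 = (2016 - (-111)*(-1838)) - 347499/7 = (2016 - 1*204018) - 347499/7 = (2016 - 204018) - 347499/7 = -202002 - 347499/7 = -1761513/7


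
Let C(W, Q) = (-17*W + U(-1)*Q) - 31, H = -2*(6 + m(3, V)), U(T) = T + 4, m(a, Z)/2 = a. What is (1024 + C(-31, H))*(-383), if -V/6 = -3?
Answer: -554584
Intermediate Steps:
V = 18 (V = -6*(-3) = 18)
m(a, Z) = 2*a
U(T) = 4 + T
H = -24 (H = -2*(6 + 2*3) = -2*(6 + 6) = -2*12 = -24)
C(W, Q) = -31 - 17*W + 3*Q (C(W, Q) = (-17*W + (4 - 1)*Q) - 31 = (-17*W + 3*Q) - 31 = -31 - 17*W + 3*Q)
(1024 + C(-31, H))*(-383) = (1024 + (-31 - 17*(-31) + 3*(-24)))*(-383) = (1024 + (-31 + 527 - 72))*(-383) = (1024 + 424)*(-383) = 1448*(-383) = -554584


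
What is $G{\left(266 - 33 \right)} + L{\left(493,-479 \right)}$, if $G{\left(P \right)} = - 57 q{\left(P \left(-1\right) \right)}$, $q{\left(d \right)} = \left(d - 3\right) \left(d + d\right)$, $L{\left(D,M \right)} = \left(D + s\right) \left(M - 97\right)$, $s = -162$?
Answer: $-6459288$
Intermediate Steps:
$L{\left(D,M \right)} = \left(-162 + D\right) \left(-97 + M\right)$ ($L{\left(D,M \right)} = \left(D - 162\right) \left(M - 97\right) = \left(-162 + D\right) \left(-97 + M\right)$)
$q{\left(d \right)} = 2 d \left(-3 + d\right)$ ($q{\left(d \right)} = \left(-3 + d\right) 2 d = 2 d \left(-3 + d\right)$)
$G{\left(P \right)} = 114 P \left(-3 - P\right)$ ($G{\left(P \right)} = - 57 \cdot 2 P \left(-1\right) \left(-3 + P \left(-1\right)\right) = - 57 \cdot 2 \left(- P\right) \left(-3 - P\right) = - 57 \left(- 2 P \left(-3 - P\right)\right) = 114 P \left(-3 - P\right)$)
$G{\left(266 - 33 \right)} + L{\left(493,-479 \right)} = - 114 \left(266 - 33\right) \left(3 + \left(266 - 33\right)\right) + \left(15714 - -77598 - 47821 + 493 \left(-479\right)\right) = - 114 \left(266 - 33\right) \left(3 + \left(266 - 33\right)\right) + \left(15714 + 77598 - 47821 - 236147\right) = \left(-114\right) 233 \left(3 + 233\right) - 190656 = \left(-114\right) 233 \cdot 236 - 190656 = -6268632 - 190656 = -6459288$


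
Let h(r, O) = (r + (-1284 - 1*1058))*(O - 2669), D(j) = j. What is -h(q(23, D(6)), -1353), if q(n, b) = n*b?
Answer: -8864488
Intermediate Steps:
q(n, b) = b*n
h(r, O) = (-2669 + O)*(-2342 + r) (h(r, O) = (r + (-1284 - 1058))*(-2669 + O) = (r - 2342)*(-2669 + O) = (-2342 + r)*(-2669 + O) = (-2669 + O)*(-2342 + r))
-h(q(23, D(6)), -1353) = -(6250798 - 16014*23 - 2342*(-1353) - 8118*23) = -(6250798 - 2669*138 + 3168726 - 1353*138) = -(6250798 - 368322 + 3168726 - 186714) = -1*8864488 = -8864488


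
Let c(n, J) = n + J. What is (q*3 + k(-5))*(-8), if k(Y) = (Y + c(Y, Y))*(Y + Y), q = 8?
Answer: -1392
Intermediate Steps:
c(n, J) = J + n
k(Y) = 6*Y² (k(Y) = (Y + (Y + Y))*(Y + Y) = (Y + 2*Y)*(2*Y) = (3*Y)*(2*Y) = 6*Y²)
(q*3 + k(-5))*(-8) = (8*3 + 6*(-5)²)*(-8) = (24 + 6*25)*(-8) = (24 + 150)*(-8) = 174*(-8) = -1392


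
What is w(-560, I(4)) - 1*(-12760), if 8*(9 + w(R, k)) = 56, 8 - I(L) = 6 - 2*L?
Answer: 12758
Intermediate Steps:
I(L) = 2 + 2*L (I(L) = 8 - (6 - 2*L) = 8 + (-6 + 2*L) = 2 + 2*L)
w(R, k) = -2 (w(R, k) = -9 + (⅛)*56 = -9 + 7 = -2)
w(-560, I(4)) - 1*(-12760) = -2 - 1*(-12760) = -2 + 12760 = 12758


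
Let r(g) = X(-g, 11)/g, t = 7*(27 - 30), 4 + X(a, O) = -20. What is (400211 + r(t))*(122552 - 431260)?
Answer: -864840831380/7 ≈ -1.2355e+11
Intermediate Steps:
X(a, O) = -24 (X(a, O) = -4 - 20 = -24)
t = -21 (t = 7*(-3) = -21)
r(g) = -24/g
(400211 + r(t))*(122552 - 431260) = (400211 - 24/(-21))*(122552 - 431260) = (400211 - 24*(-1/21))*(-308708) = (400211 + 8/7)*(-308708) = (2801485/7)*(-308708) = -864840831380/7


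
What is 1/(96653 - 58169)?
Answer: 1/38484 ≈ 2.5985e-5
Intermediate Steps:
1/(96653 - 58169) = 1/38484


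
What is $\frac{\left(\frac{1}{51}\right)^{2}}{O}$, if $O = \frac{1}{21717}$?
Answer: $\frac{2413}{289} \approx 8.3495$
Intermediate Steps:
$O = \frac{1}{21717} \approx 4.6047 \cdot 10^{-5}$
$\frac{\left(\frac{1}{51}\right)^{2}}{O} = \left(\frac{1}{51}\right)^{2} \frac{1}{\frac{1}{21717}} = \left(\frac{1}{51}\right)^{2} \cdot 21717 = \frac{1}{2601} \cdot 21717 = \frac{2413}{289}$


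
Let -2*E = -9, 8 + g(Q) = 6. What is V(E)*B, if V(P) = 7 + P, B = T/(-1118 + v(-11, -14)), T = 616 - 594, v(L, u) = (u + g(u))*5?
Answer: -253/1198 ≈ -0.21119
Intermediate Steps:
g(Q) = -2 (g(Q) = -8 + 6 = -2)
v(L, u) = -10 + 5*u (v(L, u) = (u - 2)*5 = (-2 + u)*5 = -10 + 5*u)
E = 9/2 (E = -1/2*(-9) = 9/2 ≈ 4.5000)
T = 22
B = -11/599 (B = 22/(-1118 + (-10 + 5*(-14))) = 22/(-1118 + (-10 - 70)) = 22/(-1118 - 80) = 22/(-1198) = 22*(-1/1198) = -11/599 ≈ -0.018364)
V(E)*B = (7 + 9/2)*(-11/599) = (23/2)*(-11/599) = -253/1198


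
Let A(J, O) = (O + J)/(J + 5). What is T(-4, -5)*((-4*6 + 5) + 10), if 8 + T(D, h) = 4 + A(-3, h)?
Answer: 72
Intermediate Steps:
A(J, O) = (J + O)/(5 + J)
T(D, h) = -11/2 + h/2 (T(D, h) = -8 + (4 + (-3 + h)/(5 - 3)) = -8 + (4 + (-3 + h)/2) = -8 + (4 + (-3/2 + h/2)) = -8 + (5/2 + h/2) = -11/2 + h/2)
T(-4, -5)*((-4*6 + 5) + 10) = (-11/2 + (½)*(-5))*((-4*6 + 5) + 10) = (-11/2 - 5/2)*((-24 + 5) + 10) = -8*(-19 + 10) = -8*(-9) = 72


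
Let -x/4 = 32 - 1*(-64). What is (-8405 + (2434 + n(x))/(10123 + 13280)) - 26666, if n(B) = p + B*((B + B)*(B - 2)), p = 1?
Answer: -934600210/23403 ≈ -39935.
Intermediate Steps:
x = -384 (x = -4*(32 - 1*(-64)) = -4*(32 + 64) = -4*96 = -384)
n(B) = 1 + 2*B**2*(-2 + B) (n(B) = 1 + B*((B + B)*(B - 2)) = 1 + B*((2*B)*(-2 + B)) = 1 + B*(2*B*(-2 + B)) = 1 + 2*B**2*(-2 + B))
(-8405 + (2434 + n(x))/(10123 + 13280)) - 26666 = (-8405 + (2434 + (1 - 4*(-384)**2 + 2*(-384)**3))/(10123 + 13280)) - 26666 = (-8405 + (2434 + (1 - 4*147456 + 2*(-56623104)))/23403) - 26666 = (-8405 + (2434 + (1 - 589824 - 113246208))*(1/23403)) - 26666 = (-8405 + (2434 - 113836031)*(1/23403)) - 26666 = (-8405 - 113833597*1/23403) - 26666 = (-8405 - 113833597/23403) - 26666 = -310535812/23403 - 26666 = -934600210/23403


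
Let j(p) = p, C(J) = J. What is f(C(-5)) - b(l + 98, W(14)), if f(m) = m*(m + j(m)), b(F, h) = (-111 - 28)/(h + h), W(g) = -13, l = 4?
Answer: 1161/26 ≈ 44.654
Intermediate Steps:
b(F, h) = -139/(2*h) (b(F, h) = -139*1/(2*h) = -139/(2*h))
f(m) = 2*m² (f(m) = m*(m + m) = m*(2*m) = 2*m²)
f(C(-5)) - b(l + 98, W(14)) = 2*(-5)² - (-139)/(2*(-13)) = 2*25 - (-139)*(-1)/(2*13) = 50 - 1*139/26 = 50 - 139/26 = 1161/26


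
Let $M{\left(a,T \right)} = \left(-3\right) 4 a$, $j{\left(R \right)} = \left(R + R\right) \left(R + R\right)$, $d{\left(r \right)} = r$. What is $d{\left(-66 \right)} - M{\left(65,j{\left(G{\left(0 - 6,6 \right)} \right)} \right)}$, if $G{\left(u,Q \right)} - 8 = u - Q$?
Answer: $714$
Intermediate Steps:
$G{\left(u,Q \right)} = 8 + u - Q$ ($G{\left(u,Q \right)} = 8 - \left(Q - u\right) = 8 + u - Q$)
$j{\left(R \right)} = 4 R^{2}$ ($j{\left(R \right)} = 2 R 2 R = 4 R^{2}$)
$M{\left(a,T \right)} = - 12 a$
$d{\left(-66 \right)} - M{\left(65,j{\left(G{\left(0 - 6,6 \right)} \right)} \right)} = -66 - \left(-12\right) 65 = -66 - -780 = -66 + 780 = 714$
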